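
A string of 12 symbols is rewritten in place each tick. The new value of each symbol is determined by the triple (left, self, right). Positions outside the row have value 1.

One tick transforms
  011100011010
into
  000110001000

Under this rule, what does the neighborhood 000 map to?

0

At position 5 the neighborhood is 000; the next row has 0 there.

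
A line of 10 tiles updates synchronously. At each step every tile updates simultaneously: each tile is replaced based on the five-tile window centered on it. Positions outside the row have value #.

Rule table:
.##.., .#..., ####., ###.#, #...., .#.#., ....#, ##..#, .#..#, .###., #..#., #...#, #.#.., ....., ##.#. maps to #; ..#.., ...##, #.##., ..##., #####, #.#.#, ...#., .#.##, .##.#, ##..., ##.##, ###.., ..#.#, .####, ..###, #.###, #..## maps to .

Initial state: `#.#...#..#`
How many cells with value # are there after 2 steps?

4

#####..#..
...#.##.#.
count of #: 4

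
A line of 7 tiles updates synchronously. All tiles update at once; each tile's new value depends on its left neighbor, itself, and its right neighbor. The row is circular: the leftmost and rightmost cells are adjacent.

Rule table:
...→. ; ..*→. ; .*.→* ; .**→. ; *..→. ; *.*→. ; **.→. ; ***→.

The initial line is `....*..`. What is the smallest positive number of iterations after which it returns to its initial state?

....*..

1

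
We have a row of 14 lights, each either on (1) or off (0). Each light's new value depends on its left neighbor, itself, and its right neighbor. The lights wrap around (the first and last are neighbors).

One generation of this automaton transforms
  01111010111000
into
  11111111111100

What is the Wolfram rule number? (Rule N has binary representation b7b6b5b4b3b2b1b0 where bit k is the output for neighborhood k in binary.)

254

position 2: 111 → 1  (bit 7 = 1)
position 4: 110 → 1  (bit 6 = 1)
position 5: 101 → 1  (bit 5 = 1)
position 11: 100 → 1  (bit 4 = 1)
position 1: 011 → 1  (bit 3 = 1)
position 6: 010 → 1  (bit 2 = 1)
position 0: 001 → 1  (bit 1 = 1)
position 12: 000 → 0  (bit 0 = 0)
bits b7..b0 = 11111110 = 254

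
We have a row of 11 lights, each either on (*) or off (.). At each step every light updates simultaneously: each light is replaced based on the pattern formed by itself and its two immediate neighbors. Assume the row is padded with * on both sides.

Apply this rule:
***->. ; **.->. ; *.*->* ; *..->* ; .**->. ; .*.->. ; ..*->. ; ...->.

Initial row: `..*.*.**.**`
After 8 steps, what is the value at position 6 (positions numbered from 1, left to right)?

*

step 1: *..*.*..*..
step 2: .*..*.*..*.
step 3: *.*..*.*..*
step 4: .*.*..*.*..
step 5: *.*.*..*.*.
step 6: .*.*.*..*.*
step 7: *.*.*.*..*.
step 8: .*.*.*.*..*
position 6 holds *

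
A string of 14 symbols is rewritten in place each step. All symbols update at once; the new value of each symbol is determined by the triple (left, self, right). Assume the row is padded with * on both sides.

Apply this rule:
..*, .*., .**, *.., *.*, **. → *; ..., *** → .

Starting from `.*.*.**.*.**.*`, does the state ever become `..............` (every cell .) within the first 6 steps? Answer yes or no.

yes

step 1: **************
step 2: ..............
all cells are . at step 2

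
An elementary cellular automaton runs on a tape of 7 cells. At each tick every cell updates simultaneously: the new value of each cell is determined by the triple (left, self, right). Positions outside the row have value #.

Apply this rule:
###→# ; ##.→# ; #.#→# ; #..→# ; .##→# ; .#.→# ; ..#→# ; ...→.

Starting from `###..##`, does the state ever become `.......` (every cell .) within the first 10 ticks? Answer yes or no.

no

tick 1: #######
tick 2: #######  (fixed point — unchanged through tick 10)
tick 10 is #######, still not uniform .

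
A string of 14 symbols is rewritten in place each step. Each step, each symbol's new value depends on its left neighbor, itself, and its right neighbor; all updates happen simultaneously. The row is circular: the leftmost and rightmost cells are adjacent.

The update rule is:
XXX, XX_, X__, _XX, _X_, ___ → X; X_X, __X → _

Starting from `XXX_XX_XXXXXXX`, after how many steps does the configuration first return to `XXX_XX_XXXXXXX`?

1

XXX_XX_XXXXXXX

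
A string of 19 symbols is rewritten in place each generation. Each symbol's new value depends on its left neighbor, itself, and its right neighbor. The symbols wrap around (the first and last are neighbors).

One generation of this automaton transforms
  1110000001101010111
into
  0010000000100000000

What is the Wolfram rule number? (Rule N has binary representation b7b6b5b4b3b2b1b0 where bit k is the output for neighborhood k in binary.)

position 0: 111 → 0  (bit 7 = 0)
position 2: 110 → 1  (bit 6 = 1)
position 11: 101 → 0  (bit 5 = 0)
position 3: 100 → 0  (bit 4 = 0)
position 9: 011 → 0  (bit 3 = 0)
position 12: 010 → 0  (bit 2 = 0)
position 8: 001 → 0  (bit 1 = 0)
position 4: 000 → 0  (bit 0 = 0)
bits b7..b0 = 01000000 = 64

64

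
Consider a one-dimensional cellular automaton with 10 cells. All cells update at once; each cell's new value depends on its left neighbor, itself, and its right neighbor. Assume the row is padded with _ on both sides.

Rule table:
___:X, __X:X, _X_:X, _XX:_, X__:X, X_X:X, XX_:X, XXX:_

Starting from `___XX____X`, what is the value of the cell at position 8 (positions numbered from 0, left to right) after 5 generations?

generation 1: XXX_XXXXXX
generation 2: __XX_____X
generation 3: XX_XXXXXXX
generation 4: _XX______X
generation 5: X_XXXXXXXX
position 8 holds X

X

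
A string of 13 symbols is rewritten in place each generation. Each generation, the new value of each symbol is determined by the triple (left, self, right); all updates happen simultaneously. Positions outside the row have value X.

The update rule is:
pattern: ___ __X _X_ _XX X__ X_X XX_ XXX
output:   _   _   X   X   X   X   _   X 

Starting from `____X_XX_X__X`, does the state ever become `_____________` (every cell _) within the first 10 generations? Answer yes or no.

generation 1: X___XXX_XXX_X
generation 2: _X__XX_XXX_XX
generation 3: XXX_X_XXX_XXX
generation 4: XX_XXXXX_XXXX
generation 5: X_XXXXX_XXXXX
generation 6: _XXXXX_XXXXXX
generation 7: XXXXX_XXXXXXX
generation 8: XXXX_XXXXXXXX
generation 9: XXX_XXXXXXXXX
generation 10: XX_XXXXXXXXXX
generation 10 is XX_XXXXXXXXXX, still not uniform _

no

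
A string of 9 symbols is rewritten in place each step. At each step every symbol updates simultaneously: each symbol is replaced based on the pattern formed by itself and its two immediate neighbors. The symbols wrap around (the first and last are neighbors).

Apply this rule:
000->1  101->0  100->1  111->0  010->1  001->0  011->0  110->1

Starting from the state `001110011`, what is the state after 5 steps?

110011000

100011001
111001100
001100110
100110011
110011000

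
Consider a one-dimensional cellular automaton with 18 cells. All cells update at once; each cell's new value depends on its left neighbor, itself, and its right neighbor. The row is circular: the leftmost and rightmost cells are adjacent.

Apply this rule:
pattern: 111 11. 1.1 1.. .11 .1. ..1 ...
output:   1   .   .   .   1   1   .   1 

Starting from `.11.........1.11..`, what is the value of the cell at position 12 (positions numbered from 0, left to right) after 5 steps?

.1..1111111.1.1..1
.1..111111..1.1..1
.1..11111...1.1..1
.1..1111..1.1.1..1
.1..111...1.1.1..1
position 12 holds 1

1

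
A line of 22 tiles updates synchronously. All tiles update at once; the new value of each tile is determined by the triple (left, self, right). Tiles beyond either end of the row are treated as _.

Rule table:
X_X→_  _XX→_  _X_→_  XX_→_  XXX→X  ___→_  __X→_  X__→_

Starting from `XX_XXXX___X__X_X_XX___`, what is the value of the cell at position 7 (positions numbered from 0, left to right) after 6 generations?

____XX________________
______________________
______________________  (fixed point — unchanged through generation 6)
position 7 holds _

_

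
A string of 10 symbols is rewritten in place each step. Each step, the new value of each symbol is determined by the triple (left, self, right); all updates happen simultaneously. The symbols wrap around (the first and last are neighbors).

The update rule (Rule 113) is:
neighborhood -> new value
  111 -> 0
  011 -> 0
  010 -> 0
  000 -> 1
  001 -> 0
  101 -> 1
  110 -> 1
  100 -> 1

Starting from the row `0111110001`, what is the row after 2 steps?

1000011100
0111000110

0111000110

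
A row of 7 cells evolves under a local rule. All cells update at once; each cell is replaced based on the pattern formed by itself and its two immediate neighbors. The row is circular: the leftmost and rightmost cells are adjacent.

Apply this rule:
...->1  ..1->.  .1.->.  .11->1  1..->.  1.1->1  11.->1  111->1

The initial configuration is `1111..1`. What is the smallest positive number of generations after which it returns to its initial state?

1

generation 1: 1111..1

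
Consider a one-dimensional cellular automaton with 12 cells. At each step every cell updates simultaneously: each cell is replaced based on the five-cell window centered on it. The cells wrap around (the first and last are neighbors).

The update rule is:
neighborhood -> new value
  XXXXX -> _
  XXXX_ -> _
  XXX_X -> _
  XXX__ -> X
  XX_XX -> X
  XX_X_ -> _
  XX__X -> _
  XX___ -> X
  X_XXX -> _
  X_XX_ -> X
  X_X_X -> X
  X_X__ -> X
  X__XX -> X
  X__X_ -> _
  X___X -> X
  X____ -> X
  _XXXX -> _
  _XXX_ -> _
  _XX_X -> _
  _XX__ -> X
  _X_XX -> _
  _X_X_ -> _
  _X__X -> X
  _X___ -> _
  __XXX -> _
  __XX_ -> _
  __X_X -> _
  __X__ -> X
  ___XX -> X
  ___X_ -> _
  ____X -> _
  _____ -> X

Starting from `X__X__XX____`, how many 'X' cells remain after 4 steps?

XX_XXX_XXX__
__X___X__X_X
X_X_X_XX___X
__X_X_XXXXX_
count of X: 7

7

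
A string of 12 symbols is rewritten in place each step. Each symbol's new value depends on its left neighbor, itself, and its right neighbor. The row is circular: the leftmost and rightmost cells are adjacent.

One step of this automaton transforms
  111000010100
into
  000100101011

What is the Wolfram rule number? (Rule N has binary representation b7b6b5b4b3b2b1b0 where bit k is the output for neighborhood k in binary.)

50

position 1: 111 → 0  (bit 7 = 0)
position 2: 110 → 0  (bit 6 = 0)
position 8: 101 → 1  (bit 5 = 1)
position 3: 100 → 1  (bit 4 = 1)
position 0: 011 → 0  (bit 3 = 0)
position 7: 010 → 0  (bit 2 = 0)
position 6: 001 → 1  (bit 1 = 1)
position 4: 000 → 0  (bit 0 = 0)
bits b7..b0 = 00110010 = 50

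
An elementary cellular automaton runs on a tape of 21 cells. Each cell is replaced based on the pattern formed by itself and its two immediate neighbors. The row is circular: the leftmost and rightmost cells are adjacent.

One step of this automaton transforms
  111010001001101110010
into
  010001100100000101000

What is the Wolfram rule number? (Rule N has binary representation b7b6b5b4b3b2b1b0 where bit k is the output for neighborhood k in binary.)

position 1: 111 → 1  (bit 7 = 1)
position 2: 110 → 0  (bit 6 = 0)
position 3: 101 → 0  (bit 5 = 0)
position 5: 100 → 1  (bit 4 = 1)
position 0: 011 → 0  (bit 3 = 0)
position 4: 010 → 0  (bit 2 = 0)
position 7: 001 → 0  (bit 1 = 0)
position 6: 000 → 1  (bit 0 = 1)
bits b7..b0 = 10010001 = 145

145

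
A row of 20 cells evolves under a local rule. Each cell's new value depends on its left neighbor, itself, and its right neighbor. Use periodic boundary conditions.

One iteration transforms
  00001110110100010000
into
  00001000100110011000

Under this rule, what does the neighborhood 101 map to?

At position 7 the neighborhood is 101; the next row has 0 there.

0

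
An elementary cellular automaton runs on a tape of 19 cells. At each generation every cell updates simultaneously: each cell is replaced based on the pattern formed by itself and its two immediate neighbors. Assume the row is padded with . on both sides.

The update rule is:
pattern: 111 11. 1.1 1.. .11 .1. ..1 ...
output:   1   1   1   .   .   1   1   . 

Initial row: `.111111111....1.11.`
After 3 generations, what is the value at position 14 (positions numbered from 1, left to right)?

1.11111111...111.1.
11.1111111..1.1111.
.11.111111.111.111.
position 14 holds 1

1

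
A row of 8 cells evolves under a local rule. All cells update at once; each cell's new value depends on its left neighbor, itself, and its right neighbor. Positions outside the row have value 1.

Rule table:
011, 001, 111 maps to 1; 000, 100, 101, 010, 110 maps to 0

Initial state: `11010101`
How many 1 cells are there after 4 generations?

4

10000001
00000011
00000111
00001111
count of 1: 4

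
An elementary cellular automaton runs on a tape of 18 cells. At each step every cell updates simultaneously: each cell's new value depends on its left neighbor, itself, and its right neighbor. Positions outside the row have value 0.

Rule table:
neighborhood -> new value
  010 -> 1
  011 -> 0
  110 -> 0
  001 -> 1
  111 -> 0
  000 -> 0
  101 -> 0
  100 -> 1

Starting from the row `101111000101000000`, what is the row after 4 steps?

100000101101100000
110001100000010000
001010010000111000
011011111001000100

011011111001000100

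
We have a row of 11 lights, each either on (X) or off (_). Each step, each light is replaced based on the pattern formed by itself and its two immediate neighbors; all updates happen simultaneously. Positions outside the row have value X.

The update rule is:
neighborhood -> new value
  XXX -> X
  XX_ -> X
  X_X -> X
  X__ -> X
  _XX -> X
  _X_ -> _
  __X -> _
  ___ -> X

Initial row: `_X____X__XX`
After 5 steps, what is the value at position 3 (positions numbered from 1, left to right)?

X_XXX__X_XX
XXXXXX__XXX
XXXXXXX_XXX
XXXXXXXXXXX
XXXXXXXXXXX
position 3 holds X

X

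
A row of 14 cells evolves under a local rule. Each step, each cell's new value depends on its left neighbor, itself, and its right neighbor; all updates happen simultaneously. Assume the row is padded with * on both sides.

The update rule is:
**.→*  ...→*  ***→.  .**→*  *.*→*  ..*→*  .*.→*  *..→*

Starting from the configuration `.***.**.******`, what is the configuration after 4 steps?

.***....******

**.******.....
.***....******
**.******.....  (repeats step 1; period 2)
step 4: .***....******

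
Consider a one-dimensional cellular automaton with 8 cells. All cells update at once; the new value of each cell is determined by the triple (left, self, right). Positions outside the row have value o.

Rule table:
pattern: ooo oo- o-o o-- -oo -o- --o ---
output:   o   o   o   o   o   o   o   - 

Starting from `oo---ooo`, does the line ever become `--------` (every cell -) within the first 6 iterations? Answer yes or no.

iteration 1: ooo-oooo
iteration 2: oooooooo
iteration 3: oooooooo  (fixed point — unchanged through iteration 6)
iteration 6 is oooooooo, still not uniform -

no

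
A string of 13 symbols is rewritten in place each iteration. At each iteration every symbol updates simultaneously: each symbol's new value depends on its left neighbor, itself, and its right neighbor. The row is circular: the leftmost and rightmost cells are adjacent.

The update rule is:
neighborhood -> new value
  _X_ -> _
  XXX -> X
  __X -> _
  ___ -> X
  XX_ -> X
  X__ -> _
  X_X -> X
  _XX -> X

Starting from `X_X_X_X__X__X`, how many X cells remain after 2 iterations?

XX_X_X______X
XXX_X__XXXX_X
count of X: 9

9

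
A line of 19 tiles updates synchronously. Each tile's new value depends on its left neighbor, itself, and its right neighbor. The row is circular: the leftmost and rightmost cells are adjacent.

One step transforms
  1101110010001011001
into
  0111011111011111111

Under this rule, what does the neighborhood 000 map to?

At position 10 the neighborhood is 000; the next row has 0 there.

0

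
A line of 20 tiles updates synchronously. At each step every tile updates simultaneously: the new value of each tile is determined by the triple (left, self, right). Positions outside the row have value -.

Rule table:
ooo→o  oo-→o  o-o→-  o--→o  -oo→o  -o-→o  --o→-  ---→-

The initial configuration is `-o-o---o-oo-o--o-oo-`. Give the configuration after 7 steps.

-o-ooo-o-oo-oo-o-ooo

-o-oo--o-oo-oo-o-ooo
-o-ooo-o-oo-oo-o-ooo
-o-ooo-o-oo-oo-o-ooo  (fixed point — unchanged through step 7)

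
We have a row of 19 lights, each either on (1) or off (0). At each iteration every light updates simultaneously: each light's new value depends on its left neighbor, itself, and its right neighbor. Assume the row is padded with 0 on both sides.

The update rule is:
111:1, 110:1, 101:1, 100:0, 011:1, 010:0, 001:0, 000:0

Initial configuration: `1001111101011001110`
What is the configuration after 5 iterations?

0001111111111001110

0001111110111001110
0001111111111001110
0001111111111001110  (fixed point — unchanged through iteration 5)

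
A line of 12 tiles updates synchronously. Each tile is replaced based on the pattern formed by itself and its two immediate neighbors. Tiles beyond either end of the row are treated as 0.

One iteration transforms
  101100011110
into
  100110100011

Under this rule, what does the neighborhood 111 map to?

0

At position 8 the neighborhood is 111; the next row has 0 there.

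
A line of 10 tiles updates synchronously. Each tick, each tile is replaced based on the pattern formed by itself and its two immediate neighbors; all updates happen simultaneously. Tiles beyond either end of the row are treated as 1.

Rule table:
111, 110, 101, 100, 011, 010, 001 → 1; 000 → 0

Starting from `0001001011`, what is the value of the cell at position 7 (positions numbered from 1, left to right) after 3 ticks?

tick 1: 1011111111
tick 2: 1111111111
tick 3: 1111111111
position 7 holds 1

1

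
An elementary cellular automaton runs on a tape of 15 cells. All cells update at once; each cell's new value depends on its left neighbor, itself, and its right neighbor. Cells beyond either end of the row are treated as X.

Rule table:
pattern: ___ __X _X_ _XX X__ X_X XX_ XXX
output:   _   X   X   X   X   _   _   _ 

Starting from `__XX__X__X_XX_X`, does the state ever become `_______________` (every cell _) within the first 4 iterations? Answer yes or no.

XXX_XXXXXX_X__X
____X______XXXX
X__XXX____XX___
_XXX__X__XX_X_X
iteration 4 is _XXX__X__XX_X_X, still not uniform _

no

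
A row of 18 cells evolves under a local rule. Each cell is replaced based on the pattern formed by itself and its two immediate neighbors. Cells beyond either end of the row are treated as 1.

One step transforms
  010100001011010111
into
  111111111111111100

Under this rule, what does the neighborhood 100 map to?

1

At position 4 the neighborhood is 100; the next row has 1 there.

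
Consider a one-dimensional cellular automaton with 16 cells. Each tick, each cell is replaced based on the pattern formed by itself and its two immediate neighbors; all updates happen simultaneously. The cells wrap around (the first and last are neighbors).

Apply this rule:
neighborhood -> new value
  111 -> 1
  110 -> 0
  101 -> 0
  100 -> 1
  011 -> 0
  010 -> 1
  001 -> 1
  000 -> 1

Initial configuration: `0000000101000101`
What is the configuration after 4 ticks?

1111111101111101
1111111000111000
0111110111010111
0011100010010010

0011100010010010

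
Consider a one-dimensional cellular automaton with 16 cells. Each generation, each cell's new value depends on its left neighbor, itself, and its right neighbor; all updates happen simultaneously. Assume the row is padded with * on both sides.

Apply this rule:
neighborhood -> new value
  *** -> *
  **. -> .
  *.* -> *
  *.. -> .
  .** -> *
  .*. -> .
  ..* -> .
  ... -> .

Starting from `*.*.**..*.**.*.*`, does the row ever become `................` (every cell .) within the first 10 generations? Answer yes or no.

no

.*.**....**.*.**
*.**.....*.*.***
.**.......*.****
**.........*****
*..........*****
...........*****
...........*****  (fixed point — unchanged through generation 10)
generation 10 is ...........*****, still not uniform .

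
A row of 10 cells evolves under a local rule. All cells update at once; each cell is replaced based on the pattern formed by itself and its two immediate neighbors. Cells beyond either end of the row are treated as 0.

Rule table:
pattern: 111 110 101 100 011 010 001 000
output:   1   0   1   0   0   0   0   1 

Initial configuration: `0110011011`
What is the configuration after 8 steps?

0011111111

0000000100
1111110001
0111100100
0011000001
1000011100
0011001001
1000000000
0011111111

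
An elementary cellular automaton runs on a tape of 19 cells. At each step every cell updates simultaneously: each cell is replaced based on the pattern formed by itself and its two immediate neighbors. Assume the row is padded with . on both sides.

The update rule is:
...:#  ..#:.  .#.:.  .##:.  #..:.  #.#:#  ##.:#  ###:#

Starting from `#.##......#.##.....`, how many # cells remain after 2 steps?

10

.#.#.####..#.#.####
..#.#.###...#.#.###
count of #: 10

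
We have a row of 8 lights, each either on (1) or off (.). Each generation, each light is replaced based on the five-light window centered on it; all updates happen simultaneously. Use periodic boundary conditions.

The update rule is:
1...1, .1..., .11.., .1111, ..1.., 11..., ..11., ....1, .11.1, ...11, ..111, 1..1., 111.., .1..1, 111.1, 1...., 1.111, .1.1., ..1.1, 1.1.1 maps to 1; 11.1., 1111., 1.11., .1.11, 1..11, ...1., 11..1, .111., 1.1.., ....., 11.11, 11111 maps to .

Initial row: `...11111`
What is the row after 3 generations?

11111..1
1...1..1
111.11.1

111.11.1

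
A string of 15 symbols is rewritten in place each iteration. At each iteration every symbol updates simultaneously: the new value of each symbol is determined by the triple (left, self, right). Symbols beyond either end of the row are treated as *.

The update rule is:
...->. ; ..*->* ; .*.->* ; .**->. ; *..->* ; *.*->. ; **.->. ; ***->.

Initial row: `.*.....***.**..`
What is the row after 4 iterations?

....*..****....

.**...*......**
...*.***....*..
*.**....*..****
....*..****....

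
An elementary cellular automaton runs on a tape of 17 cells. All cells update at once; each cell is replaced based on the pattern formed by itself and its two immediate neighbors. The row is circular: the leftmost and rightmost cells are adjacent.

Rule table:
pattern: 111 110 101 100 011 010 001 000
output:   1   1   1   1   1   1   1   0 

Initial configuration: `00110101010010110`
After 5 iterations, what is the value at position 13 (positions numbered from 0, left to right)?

1

01111111111111111
11111111111111111
11111111111111111  (fixed point — unchanged through iteration 5)
position 13 holds 1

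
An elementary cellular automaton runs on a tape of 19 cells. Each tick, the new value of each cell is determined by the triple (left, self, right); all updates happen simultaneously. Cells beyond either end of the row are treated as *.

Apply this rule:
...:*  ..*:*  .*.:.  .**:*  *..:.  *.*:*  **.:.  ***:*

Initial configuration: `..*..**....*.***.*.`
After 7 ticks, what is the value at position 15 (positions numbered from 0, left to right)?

*

.*..**..***.***.*.*
*..**..***.***.*.**
..**..***.***.*.***
.**..***.***.*.****
**..***.***.*.*****
*..***.***.*.******
..***.***.*.*******
position 15 holds *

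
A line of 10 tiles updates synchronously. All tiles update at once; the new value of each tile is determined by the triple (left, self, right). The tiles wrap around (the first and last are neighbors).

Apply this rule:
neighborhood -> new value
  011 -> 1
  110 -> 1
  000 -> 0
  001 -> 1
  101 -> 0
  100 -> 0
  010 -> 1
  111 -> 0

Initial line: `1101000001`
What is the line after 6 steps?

0101000011
0101000111
0101001101
0101011101
0101010101
0101010101

0101010101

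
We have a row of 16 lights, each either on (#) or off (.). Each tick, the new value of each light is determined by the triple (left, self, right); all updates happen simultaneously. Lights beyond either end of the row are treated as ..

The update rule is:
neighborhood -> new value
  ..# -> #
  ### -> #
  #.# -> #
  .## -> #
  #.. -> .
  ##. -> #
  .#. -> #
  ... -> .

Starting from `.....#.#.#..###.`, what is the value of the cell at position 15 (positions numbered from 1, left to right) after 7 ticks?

tick 1: ....######.####.
tick 2: ...############.
tick 3: ..#############.
tick 4: .##############.
tick 5: ###############.
tick 6: ###############.  (fixed point — unchanged through tick 7)
position 15 holds #

#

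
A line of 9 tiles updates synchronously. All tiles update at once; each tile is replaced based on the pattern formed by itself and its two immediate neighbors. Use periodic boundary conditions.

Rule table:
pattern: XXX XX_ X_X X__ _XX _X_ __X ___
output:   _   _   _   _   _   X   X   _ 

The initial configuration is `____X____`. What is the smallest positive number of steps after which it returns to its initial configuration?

step 1: ___XX____
step 2: __X______
step 3: _XX______
step 4: X________
step 5: X_______X
step 6: _______X_
step 7: ______XX_
step 8: _____X___
step 9: ____XX___
step 10: ___X_____
step 11: __XX_____
step 12: _X_______
step 13: XX_______
step 14: ________X
step 15: _______XX
step 16: ______X__
step 17: _____XX__
step 18: ____X____

18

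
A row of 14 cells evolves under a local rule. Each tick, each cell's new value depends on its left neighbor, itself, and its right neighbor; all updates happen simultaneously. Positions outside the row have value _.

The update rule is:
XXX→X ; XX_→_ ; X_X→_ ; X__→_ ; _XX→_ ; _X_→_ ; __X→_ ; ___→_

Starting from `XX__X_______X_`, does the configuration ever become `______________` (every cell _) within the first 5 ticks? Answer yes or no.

yes

______________
all cells are _ at tick 1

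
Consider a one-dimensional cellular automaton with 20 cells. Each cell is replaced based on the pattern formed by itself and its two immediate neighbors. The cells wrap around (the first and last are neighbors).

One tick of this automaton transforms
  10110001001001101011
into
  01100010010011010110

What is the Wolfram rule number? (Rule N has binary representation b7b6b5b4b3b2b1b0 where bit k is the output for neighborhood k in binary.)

42

position 19: 111 → 0  (bit 7 = 0)
position 0: 110 → 0  (bit 6 = 0)
position 1: 101 → 1  (bit 5 = 1)
position 4: 100 → 0  (bit 4 = 0)
position 2: 011 → 1  (bit 3 = 1)
position 7: 010 → 0  (bit 2 = 0)
position 6: 001 → 1  (bit 1 = 1)
position 5: 000 → 0  (bit 0 = 0)
bits b7..b0 = 00101010 = 42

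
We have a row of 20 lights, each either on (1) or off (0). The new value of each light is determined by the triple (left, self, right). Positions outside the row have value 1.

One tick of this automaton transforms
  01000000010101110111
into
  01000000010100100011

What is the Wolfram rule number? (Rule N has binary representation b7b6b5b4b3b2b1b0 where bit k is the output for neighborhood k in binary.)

position 14: 111 → 1  (bit 7 = 1)
position 15: 110 → 0  (bit 6 = 0)
position 0: 101 → 0  (bit 5 = 0)
position 2: 100 → 0  (bit 4 = 0)
position 13: 011 → 0  (bit 3 = 0)
position 1: 010 → 1  (bit 2 = 1)
position 8: 001 → 0  (bit 1 = 0)
position 3: 000 → 0  (bit 0 = 0)
bits b7..b0 = 10000100 = 132

132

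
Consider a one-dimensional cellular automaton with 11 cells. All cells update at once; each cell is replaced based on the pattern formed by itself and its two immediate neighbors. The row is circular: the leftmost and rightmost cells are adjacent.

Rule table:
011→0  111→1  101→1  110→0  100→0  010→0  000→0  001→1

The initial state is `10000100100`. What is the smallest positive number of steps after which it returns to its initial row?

11

00001001001
00010010010
00100100100
01001001000
10010010000
00100100001
01001000010
10010000100
00100001001
01000010010
10000100100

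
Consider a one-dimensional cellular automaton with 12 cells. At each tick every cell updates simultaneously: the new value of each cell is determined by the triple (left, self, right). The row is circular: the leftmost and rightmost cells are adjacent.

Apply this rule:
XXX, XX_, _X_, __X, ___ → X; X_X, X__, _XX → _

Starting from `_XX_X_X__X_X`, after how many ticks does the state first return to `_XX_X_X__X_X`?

__X_X_X_XX_X
_XX_X_X__X_X

2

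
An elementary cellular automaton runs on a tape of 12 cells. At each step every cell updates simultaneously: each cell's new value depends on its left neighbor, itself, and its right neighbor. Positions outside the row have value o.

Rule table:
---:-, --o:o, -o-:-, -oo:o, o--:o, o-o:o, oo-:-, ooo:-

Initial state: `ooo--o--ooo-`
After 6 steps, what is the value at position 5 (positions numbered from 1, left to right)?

step 1: ---oo-ooo--o
step 2: o-oo-oo--ooo
step 3: -oo-oo-ooo--
step 4: oo-oo-oo--oo
step 5: --oo-oo-ooo-
step 6: ooo-oo-oo--o
position 5 holds o

o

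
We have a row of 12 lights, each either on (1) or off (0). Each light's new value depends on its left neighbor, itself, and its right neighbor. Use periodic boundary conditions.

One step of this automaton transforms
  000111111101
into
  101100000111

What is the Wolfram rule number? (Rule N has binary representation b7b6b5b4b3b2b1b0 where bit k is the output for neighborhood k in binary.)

126

position 4: 111 → 0  (bit 7 = 0)
position 9: 110 → 1  (bit 6 = 1)
position 10: 101 → 1  (bit 5 = 1)
position 0: 100 → 1  (bit 4 = 1)
position 3: 011 → 1  (bit 3 = 1)
position 11: 010 → 1  (bit 2 = 1)
position 2: 001 → 1  (bit 1 = 1)
position 1: 000 → 0  (bit 0 = 0)
bits b7..b0 = 01111110 = 126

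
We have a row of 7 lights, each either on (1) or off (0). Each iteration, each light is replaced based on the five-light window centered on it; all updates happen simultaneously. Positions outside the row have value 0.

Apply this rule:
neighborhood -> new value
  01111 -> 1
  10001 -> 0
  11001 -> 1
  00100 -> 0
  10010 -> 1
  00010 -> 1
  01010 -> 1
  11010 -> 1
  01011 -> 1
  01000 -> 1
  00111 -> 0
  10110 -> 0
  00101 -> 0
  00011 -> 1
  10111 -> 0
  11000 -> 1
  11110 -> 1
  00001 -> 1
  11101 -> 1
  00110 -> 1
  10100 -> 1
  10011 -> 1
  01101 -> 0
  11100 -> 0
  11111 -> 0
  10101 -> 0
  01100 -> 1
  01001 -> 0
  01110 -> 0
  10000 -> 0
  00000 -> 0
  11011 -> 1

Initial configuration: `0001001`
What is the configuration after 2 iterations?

1111101

iteration 1: 0110010
iteration 2: 1111101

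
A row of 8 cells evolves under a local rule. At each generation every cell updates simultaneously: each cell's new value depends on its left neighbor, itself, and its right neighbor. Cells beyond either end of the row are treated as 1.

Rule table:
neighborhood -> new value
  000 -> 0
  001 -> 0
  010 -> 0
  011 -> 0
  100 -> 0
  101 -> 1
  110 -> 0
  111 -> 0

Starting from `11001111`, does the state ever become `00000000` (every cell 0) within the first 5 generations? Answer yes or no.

00000000
all cells are 0 at generation 1

yes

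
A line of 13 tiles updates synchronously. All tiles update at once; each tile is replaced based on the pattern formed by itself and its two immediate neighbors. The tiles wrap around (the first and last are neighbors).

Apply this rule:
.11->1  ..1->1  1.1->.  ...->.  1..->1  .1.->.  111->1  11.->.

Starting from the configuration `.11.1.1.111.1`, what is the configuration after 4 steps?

1.1.111.1.11.

.1......11...
1.1....11.1..
...1..11...11
1.1.111.1.11.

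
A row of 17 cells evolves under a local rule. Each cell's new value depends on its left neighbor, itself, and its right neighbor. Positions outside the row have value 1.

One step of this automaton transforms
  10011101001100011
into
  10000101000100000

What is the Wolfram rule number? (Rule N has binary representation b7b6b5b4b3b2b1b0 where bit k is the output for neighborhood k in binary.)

68

position 4: 111 → 0  (bit 7 = 0)
position 0: 110 → 1  (bit 6 = 1)
position 6: 101 → 0  (bit 5 = 0)
position 1: 100 → 0  (bit 4 = 0)
position 3: 011 → 0  (bit 3 = 0)
position 7: 010 → 1  (bit 2 = 1)
position 2: 001 → 0  (bit 1 = 0)
position 13: 000 → 0  (bit 0 = 0)
bits b7..b0 = 01000100 = 68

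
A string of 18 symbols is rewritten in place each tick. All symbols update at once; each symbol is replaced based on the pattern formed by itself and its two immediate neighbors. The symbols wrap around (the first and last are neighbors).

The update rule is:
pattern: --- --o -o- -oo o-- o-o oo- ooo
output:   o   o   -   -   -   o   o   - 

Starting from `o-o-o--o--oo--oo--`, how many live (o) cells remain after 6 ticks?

tick 1: -o-o--o--o-o-o-o-o
tick 2: o-o--o--o-o-o-o-o-
tick 3: -o--o--o-o-o-o-o-o
tick 4: o--o--o-o-o-o-o-o-
tick 5: --o--o-o-o-o-o-o-o
tick 6: -o--o-o-o-o-o-o-o-
count of o: 8

8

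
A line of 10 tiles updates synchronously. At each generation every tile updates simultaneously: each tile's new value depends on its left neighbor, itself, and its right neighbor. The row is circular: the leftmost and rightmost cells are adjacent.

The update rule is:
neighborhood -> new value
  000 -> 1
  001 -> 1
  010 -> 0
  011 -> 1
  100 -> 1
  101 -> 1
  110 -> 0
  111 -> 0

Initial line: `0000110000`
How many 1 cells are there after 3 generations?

1111101111
0000011000
1111110111
count of 1: 9

9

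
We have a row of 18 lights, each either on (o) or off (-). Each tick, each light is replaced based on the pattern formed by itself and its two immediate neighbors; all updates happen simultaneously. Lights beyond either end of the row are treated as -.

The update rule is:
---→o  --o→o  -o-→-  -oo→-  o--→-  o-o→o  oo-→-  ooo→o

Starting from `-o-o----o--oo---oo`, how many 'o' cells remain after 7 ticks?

tick 1: o-o--ooo--o---oo--
tick 2: -o--o-o--o--oo---o
tick 3: o--o-o--o--o---oo-
tick 4: --o-o--o--o--oo---
tick 5: oo-o--o--o--o---oo
tick 6: --o--o--o--o--oo--
tick 7: oo--o--o--o--o---o
count of o: 7

7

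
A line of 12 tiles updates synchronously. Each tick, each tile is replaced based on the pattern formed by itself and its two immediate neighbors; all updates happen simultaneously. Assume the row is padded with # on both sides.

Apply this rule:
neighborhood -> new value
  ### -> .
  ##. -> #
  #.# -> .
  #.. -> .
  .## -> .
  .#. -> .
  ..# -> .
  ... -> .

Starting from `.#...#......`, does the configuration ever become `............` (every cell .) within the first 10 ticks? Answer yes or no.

............
all cells are . at tick 1

yes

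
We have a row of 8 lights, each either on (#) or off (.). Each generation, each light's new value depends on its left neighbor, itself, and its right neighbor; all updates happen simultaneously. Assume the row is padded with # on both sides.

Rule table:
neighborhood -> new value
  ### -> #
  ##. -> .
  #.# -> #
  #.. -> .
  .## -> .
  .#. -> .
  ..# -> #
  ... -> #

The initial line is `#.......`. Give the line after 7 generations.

..######
.#.#####
#.#.####
.#.#.###
#.#.#.##
.#.#.#.#
#.#.#.#.

#.#.#.#.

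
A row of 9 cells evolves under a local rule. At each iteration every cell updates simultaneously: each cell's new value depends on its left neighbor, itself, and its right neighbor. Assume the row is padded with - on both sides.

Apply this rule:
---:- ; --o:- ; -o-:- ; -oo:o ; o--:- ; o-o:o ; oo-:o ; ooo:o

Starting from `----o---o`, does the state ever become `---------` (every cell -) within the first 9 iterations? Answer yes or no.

yes

iteration 1: ---------
all cells are - at iteration 1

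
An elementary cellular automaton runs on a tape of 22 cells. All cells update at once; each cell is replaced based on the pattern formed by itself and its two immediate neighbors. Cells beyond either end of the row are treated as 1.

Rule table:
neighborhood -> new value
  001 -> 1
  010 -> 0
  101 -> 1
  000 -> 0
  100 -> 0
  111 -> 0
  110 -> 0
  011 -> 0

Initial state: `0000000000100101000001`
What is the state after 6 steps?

step 1: 0000000001001010000010
step 2: 0000000010010100000101
step 3: 0000000100101000001010
step 4: 0000001001010000010101
step 5: 0000010010100000101010
step 6: 0000100101000001010101

0000100101000001010101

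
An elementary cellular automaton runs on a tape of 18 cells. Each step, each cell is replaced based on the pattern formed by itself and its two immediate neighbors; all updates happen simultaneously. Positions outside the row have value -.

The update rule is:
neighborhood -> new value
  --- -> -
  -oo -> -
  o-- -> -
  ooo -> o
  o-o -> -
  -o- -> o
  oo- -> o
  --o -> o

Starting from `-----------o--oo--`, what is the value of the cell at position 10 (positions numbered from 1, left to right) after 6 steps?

o

----------oo-o-o--
---------o-o-o-o--
--------oo-o-o-o--
-------o-o-o-o-o--
------oo-o-o-o-o--
-----o-o-o-o-o-o--
position 10 holds o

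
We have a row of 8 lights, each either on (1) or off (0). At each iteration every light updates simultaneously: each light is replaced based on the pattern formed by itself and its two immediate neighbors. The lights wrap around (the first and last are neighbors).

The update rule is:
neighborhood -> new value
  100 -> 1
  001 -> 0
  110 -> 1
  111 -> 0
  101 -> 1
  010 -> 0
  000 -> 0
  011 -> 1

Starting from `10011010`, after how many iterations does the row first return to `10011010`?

iteration 1: 01011101
iteration 2: 10110110
iteration 3: 01111111
iteration 4: 11000001
iteration 5: 01100001
iteration 6: 11110000
iteration 7: 10011000
iteration 8: 01011100
iteration 9: 00110110
iteration 10: 00111111
iteration 11: 10100001
iteration 12: 11010001
iteration 13: 01101001
iteration 14: 11110100
iteration 15: 10011010

15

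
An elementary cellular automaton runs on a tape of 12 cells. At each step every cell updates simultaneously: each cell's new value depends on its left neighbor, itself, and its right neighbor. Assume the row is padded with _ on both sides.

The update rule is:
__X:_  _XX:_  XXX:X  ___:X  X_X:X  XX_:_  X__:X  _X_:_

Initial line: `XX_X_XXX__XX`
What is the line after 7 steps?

step 1: __X_X_X_X___
step 2: X__X_X_X_XXX
step 3: _X__X_X_X_X_
step 4: __X__X_X_X_X
step 5: X__X__X_X_X_
step 6: _X__X__X_X_X
step 7: __X__X__X_X_

__X__X__X_X_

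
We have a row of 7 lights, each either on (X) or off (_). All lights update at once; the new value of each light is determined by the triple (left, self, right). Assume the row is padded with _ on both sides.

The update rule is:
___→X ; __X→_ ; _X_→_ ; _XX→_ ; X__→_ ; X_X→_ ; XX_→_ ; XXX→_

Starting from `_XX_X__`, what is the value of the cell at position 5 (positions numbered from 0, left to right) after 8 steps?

_

step 1: ______X
step 2: XXXXX__
step 3: ______X  (repeats step 1; period 2)
step 8: XXXXX__
position 5 holds _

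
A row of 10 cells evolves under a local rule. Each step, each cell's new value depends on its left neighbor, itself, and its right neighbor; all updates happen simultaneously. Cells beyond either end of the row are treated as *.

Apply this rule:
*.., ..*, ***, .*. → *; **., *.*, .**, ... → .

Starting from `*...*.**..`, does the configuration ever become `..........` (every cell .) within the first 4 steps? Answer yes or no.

no

.*.**...**
.*...*.*.*
.**.**.*..
.......***
step 4 is .......***, still not uniform .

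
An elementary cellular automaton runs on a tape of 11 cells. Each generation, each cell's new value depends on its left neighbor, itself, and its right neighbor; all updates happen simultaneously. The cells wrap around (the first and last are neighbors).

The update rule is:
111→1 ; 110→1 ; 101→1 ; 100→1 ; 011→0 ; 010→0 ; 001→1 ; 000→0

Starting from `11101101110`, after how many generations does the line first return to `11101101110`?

11

generation 1: 01110110111
generation 2: 10111011011
generation 3: 11011101101
generation 4: 11101110110
generation 5: 01110111011
generation 6: 10111011101
generation 7: 11011101110
generation 8: 01101110111
generation 9: 10110111011
generation 10: 11011011101
generation 11: 11101101110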